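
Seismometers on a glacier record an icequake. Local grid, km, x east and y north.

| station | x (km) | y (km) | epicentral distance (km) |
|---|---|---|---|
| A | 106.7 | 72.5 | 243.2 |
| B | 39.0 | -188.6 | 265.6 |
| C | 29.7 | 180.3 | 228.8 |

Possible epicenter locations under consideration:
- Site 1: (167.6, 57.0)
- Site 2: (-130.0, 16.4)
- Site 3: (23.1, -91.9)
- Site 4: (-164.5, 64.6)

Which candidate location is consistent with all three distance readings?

Site 2

For each candidate, compare |candidate − station| to the reported distance:
Site 1: residuals A 180.4, B 11.6, C 43.8 → max 180.4 km
Site 2: residuals A 0.1, B 0.1, C 0.0 → max 0.1 km
Site 3: residuals A 58.8, B 167.6, C 43.5 → max 167.6 km
Site 4: residuals A 28.1, B 59.2, C 2.7 → max 59.2 km
Only Site 2 has all residuals ≈ 0.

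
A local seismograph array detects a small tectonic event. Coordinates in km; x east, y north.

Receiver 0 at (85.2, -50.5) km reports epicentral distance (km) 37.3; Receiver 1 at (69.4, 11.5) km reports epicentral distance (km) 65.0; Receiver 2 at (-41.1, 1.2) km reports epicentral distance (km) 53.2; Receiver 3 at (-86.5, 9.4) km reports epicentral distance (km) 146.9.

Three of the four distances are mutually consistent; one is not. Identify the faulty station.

Solve using three stations at a time. Using Receiver 0, Receiver 1, Receiver 3 (subtract circle equations pairwise → linear system) gives (x, y) ≈ (47.9, -49.8).
Distances from that point to each station vs reported:
  Receiver 0: calculated 37.3 vs reported 37.3 → residual 0.0 km
  Receiver 1: calculated 65.0 vs reported 65.0 → residual 0.0 km
  Receiver 2: calculated 102.6 vs reported 53.2 → residual 49.4 km
  Receiver 3: calculated 146.9 vs reported 146.9 → residual 0.0 km
Receiver 0, Receiver 1, Receiver 3 are mutually consistent (residuals ≈ 0); Receiver 2 is off by 49.4 km.

Receiver 2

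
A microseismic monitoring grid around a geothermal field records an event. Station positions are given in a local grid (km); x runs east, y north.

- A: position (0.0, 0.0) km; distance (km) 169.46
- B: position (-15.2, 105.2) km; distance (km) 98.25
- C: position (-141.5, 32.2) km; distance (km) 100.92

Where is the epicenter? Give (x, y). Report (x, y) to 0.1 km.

Circle about each station: x² + y² = 169.46²; (x + 15.2)² + (y − 105.2)² = 98.25²; (x + 141.5)² + (y − 32.2)² = 100.92².
Subtracting the A equation from the B and C equations removes the quadratic terms:
-30.4 x + 210.4 y = 30361.71
-283.0 x + 64.4 y = 39590.94
Solving the 2×2 system: x ≈ -110.7, y ≈ 128.3 km.

(-110.7, 128.3)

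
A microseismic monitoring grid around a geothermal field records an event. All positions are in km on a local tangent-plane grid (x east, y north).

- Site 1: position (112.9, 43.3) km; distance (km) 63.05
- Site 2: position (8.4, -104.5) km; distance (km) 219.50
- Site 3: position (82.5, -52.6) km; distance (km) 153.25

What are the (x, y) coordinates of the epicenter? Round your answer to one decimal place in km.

x ≈ 86.6 km, y ≈ 100.6 km

Circle about each station: (x − 112.9)² + (y − 43.3)² = 63.05²; (x − 8.4)² + (y + 104.5)² = 219.50²; (x − 82.5)² + (y + 52.6)² = 153.25².
Subtracting the Site 1 equation from the Site 2 and Site 3 equations removes the quadratic terms:
-209.0 x − 295.6 y = -47835.44
-60.8 x − 191.8 y = -24558.55
Solving the 2×2 system: x ≈ 86.6, y ≈ 100.6 km.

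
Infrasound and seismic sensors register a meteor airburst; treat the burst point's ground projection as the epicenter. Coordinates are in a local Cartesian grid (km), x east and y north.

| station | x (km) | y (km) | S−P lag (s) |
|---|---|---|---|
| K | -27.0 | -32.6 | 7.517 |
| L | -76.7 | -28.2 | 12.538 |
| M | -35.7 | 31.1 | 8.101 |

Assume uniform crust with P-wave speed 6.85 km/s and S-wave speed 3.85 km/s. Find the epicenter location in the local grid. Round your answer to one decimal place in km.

Distance from S−P lag: d = Δt · v_P v_S / (v_P − v_S) = Δt · (6.85·3.85)/(6.85−3.85) ≈ 8.7908·Δt.
So d_K = 66.08, d_L = 110.22, d_M = 71.21 km.
Circle about each station: (x + 27.0)² + (y + 32.6)² = 66.08²; (x + 76.7)² + (y + 28.2)² = 110.22²; (x + 35.7)² + (y − 31.1)² = 71.21².
Subtracting the K equation from the L and M equations removes the quadratic terms:
-99.4 x + 8.8 y = -2895.51
-17.4 x + 127.4 y = -254.36
Solving the 2×2 system: x ≈ 29.3, y ≈ 2.0 km.

29.3 km east, 2.0 km north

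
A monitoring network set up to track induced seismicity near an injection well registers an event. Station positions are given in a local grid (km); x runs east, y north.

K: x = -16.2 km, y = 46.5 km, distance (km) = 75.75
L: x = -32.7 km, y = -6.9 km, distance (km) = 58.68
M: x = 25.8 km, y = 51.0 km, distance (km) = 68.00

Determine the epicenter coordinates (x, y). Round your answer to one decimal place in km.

Circle about each station: (x + 16.2)² + (y − 46.5)² = 75.75²; (x + 32.7)² + (y + 6.9)² = 58.68²; (x − 25.8)² + (y − 51.0)² = 68.00².
Subtracting the K equation from the L and M equations removes the quadratic terms:
-33.0 x − 106.8 y = 986.93
84.0 x + 9.0 y = 1956.01
Solving the 2×2 system: x ≈ 25.1, y ≈ -17.0 km.

25.1 km east, -17.0 km north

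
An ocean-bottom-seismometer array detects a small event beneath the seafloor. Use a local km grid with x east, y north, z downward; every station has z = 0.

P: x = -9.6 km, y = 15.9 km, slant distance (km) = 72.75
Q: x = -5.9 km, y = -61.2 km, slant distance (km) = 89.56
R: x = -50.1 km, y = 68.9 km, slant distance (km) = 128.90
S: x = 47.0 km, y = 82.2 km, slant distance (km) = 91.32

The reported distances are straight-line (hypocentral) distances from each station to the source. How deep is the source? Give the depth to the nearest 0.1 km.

Each station gives a sphere (x−x_i)² + (y−y_i)² + z² = d_i² (stations at z=0).
Subtracting the P sphere from Q and R: z² cancels, leaving linear equations in x and y:
7.4 x − 154.2 y = 706.85
-81.0 x + 106.0 y = -4410.40
Solving: x ≈ 51.697, y ≈ -2.103 km (keep extra digits for the depth step; rounded: 51.7, -2.1).
Then from the P sphere: z² = 72.75² − (x + 9.6)² − (y − 15.9)² with x = 51.697, y = -2.103, so z ≈ 34.801 ≈ 34.8 km.
Check against S (with the unrounded solution): distance 91.32 ≈ 91.32 km. ✓

z ≈ 34.8 km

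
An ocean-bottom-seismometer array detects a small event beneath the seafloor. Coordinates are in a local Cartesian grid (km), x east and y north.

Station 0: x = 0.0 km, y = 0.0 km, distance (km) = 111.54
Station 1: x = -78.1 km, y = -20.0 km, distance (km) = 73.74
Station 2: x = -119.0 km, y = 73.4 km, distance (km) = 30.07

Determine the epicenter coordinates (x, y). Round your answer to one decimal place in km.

Circle about each station: x² + y² = 111.54²; (x + 78.1)² + (y + 20.0)² = 73.74²; (x + 119.0)² + (y − 73.4)² = 30.07².
Subtracting the Station 0 equation from the Station 1 and Station 2 equations removes the quadratic terms:
-156.2 x − 40.0 y = 13503.19
-238.0 x + 146.8 y = 31085.53
Solving the 2×2 system: x ≈ -99.4, y ≈ 50.6 km.
Check against Station 0 (with the unrounded x, y): √(x²+y²) = 111.54 ≈ 111.54 km. ✓

-99.4 km east, 50.6 km north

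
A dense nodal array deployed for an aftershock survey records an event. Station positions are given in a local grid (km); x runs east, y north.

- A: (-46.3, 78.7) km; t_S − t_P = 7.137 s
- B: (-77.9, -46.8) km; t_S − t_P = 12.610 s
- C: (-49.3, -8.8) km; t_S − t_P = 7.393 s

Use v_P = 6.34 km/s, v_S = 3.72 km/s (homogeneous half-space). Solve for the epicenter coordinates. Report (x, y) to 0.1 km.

Distance from S−P lag: d = Δt · v_P v_S / (v_P − v_S) = Δt · (6.34·3.72)/(6.34−3.72) ≈ 9.0018·Δt.
So d_A = 64.25, d_B = 113.51, d_C = 66.55 km.
Circle about each station: (x + 46.3)² + (y − 78.7)² = 64.25²; (x + 77.9)² + (y + 46.8)² = 113.51²; (x + 49.3)² + (y + 8.8)² = 66.55².
Subtracting the A equation from the B and C equations removes the quadratic terms:
-63.2 x − 251.0 y = -8835.19
-6.0 x − 175.0 y = -6130.29
Solving the 2×2 system: x ≈ 0.8, y ≈ 35.0 km.

0.8 km east, 35.0 km north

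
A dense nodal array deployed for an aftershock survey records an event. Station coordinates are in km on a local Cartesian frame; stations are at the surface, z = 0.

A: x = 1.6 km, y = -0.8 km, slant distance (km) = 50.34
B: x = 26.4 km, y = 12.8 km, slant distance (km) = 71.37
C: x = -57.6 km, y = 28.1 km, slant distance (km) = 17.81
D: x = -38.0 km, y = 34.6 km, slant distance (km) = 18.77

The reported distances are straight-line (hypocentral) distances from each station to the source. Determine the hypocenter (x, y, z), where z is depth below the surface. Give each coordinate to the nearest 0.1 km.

Each station gives a sphere (x−x_i)² + (y−y_i)² + z² = d_i² (stations at z=0).
Subtracting the A sphere from B and C: z² cancels, leaving linear equations in x and y:
49.6 x + 27.2 y = -1701.96
-118.4 x + 57.8 y = 6321.09
Solving: x ≈ -44.405, y ≈ 18.401 km (keep extra digits for the depth step; rounded: -44.4, 18.4).
Then from the A sphere: z² = 50.34² − (x − 1.6)² − (y + 0.8)² with x = -44.405, y = 18.401, so z ≈ 6.998 ≈ 7.0 km.

x ≈ -44.4 km, y ≈ 18.4 km, depth ≈ 7.0 km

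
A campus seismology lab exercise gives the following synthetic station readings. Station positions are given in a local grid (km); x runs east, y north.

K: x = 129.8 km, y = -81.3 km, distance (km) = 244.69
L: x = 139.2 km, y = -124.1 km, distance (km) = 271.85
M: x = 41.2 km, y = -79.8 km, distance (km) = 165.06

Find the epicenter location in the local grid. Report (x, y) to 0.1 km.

x ≈ -97.1 km, y ≈ 10.3 km

Circle about each station: (x − 129.8)² + (y + 81.3)² = 244.69²; (x − 139.2)² + (y + 124.1)² = 271.85²; (x − 41.2)² + (y + 79.8)² = 165.06².
Subtracting the K equation from the L and M equations removes the quadratic terms:
18.8 x − 85.6 y = -2709.51
-177.2 x + 3.0 y = 17236.14
Solving the 2×2 system: x ≈ -97.1, y ≈ 10.3 km.
Check against K (with the unrounded x, y): √((x − 129.8)²+(y + 81.3)²) = 244.70 ≈ 244.69 km. ✓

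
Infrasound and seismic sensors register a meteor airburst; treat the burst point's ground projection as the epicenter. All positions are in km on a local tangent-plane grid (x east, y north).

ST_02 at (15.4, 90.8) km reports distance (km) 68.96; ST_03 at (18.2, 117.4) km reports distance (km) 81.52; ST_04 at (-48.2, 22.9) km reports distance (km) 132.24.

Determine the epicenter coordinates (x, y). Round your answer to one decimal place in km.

(78.1, 62.1)

Circle about each station: (x − 15.4)² + (y − 90.8)² = 68.96²; (x − 18.2)² + (y − 117.4)² = 81.52²; (x + 48.2)² + (y − 22.9)² = 132.24².
Subtracting pairs of circle equations eliminates x²+y² and gives linear equations (the radical axes):
5.6 x + 53.2 y = 3742.17
-127.2 x − 135.8 y = -18366.09
Solving the 2×2 system: x ≈ 78.1, y ≈ 62.1 km.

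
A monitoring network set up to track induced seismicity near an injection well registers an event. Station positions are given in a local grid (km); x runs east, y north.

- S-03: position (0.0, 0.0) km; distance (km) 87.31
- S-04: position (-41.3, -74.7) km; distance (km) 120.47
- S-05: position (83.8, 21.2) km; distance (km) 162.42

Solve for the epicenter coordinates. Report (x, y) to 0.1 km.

Circle about each station: x² + y² = 87.31²; (x + 41.3)² + (y + 74.7)² = 120.47²; (x − 83.8)² + (y − 21.2)² = 162.42².
Subtracting pairs of circle equations eliminates x²+y² and gives linear equations (the radical axes):
-82.6 x − 149.4 y = 395.80
167.6 x + 42.4 y = -11285.34
Solving the 2×2 system: x ≈ -77.5, y ≈ 40.2 km.
Check against S-03 (with the unrounded x, y): √(x²+y²) = 87.31 ≈ 87.31 km. ✓

-77.5 km east, 40.2 km north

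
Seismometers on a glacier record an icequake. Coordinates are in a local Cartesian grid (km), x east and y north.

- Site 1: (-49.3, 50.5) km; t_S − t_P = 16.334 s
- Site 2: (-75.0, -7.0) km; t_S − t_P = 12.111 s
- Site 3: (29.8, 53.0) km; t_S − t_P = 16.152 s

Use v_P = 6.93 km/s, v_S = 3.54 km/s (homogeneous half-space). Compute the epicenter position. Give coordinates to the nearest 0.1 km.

Distance from S−P lag: d = Δt · v_P v_S / (v_P − v_S) = Δt · (6.93·3.54)/(6.93−3.54) ≈ 7.2366·Δt.
So d_Site 1 = 118.20, d_Site 2 = 87.64, d_Site 3 = 116.89 km.
Circle about each station: (x + 49.3)² + (y − 50.5)² = 118.20²; (x + 75.0)² + (y + 7.0)² = 87.64²; (x − 29.8)² + (y − 53.0)² = 116.89².
Subtracting the Site 1 equation from the Site 2 and Site 3 equations removes the quadratic terms:
-51.4 x − 115.0 y = 6983.73
158.2 x + 5.0 y = -975.73
Solving the 2×2 system: x ≈ -4.3, y ≈ -58.8 km.

-4.3 km east, -58.8 km north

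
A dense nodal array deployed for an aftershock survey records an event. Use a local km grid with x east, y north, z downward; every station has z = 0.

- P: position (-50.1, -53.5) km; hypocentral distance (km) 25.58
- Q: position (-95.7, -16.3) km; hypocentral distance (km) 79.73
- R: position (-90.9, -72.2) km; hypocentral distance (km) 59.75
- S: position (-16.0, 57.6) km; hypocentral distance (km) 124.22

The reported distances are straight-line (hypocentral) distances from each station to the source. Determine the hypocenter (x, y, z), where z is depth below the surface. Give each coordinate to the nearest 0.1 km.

Each station gives a sphere (x−x_i)² + (y−y_i)² + z² = d_i² (stations at z=0).
Subtracting the P sphere from Q and R: z² cancels, leaving linear equations in x and y:
-91.2 x + 74.4 y = -1650.62
-81.6 x − 37.4 y = 5187.66
Solving: x ≈ -34.194, y ≈ -64.101 km (keep extra digits for the depth step; rounded: -34.2, -64.1).
Then from the P sphere: z² = 25.58² − (x + 50.1)² − (y + 53.5)² with x = -34.194, y = -64.101, so z ≈ 16.999 ≈ 17.0 km.

x ≈ -34.2 km, y ≈ -64.1 km, depth ≈ 17.0 km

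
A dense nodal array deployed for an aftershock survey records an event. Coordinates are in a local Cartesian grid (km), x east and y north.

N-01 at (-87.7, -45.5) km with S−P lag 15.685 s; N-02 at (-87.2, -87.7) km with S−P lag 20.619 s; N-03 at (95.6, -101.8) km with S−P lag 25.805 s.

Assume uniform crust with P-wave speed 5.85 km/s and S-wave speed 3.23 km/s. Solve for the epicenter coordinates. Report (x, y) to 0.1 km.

Distance from S−P lag: d = Δt · v_P v_S / (v_P − v_S) = Δt · (5.85·3.23)/(5.85−3.23) ≈ 7.2120·Δt.
So d_N-01 = 113.12, d_N-02 = 148.70, d_N-03 = 186.11 km.
Circle about each station: (x + 87.7)² + (y + 45.5)² = 113.12²; (x + 87.2)² + (y + 87.7)² = 148.70²; (x − 95.6)² + (y + 101.8)² = 186.11².
Subtracting pairs of circle equations eliminates x²+y² and gives linear equations (the radical axes):
1.0 x − 84.4 y = -3781.97
366.6 x − 112.6 y = -12099.74
Solving the 2×2 system: x ≈ -19.3, y ≈ 44.6 km.
Check against N-01 (with the unrounded x, y): √((x + 87.7)²+(y + 45.5)²) = 113.10 ≈ 113.12 km. ✓

-19.3 km east, 44.6 km north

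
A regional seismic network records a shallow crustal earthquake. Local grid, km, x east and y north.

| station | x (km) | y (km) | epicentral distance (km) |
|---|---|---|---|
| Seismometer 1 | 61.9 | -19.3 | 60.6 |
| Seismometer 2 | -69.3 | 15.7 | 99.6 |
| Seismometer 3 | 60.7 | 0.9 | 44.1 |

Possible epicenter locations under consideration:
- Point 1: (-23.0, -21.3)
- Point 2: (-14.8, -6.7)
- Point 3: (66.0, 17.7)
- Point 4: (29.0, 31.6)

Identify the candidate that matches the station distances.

For each candidate, compare |candidate − station| to the reported distance:
Point 1: residuals Seismometer 1 24.3, Seismometer 2 40.3, Seismometer 3 42.5 → max 42.5 km
Point 2: residuals Seismometer 1 17.1, Seismometer 2 40.7, Seismometer 3 31.8 → max 40.7 km
Point 3: residuals Seismometer 1 23.4, Seismometer 2 35.7, Seismometer 3 26.5 → max 35.7 km
Point 4: residuals Seismometer 1 0.0, Seismometer 2 0.0, Seismometer 3 0.0 → max 0.0 km
Only Point 4 has all residuals ≈ 0.

Point 4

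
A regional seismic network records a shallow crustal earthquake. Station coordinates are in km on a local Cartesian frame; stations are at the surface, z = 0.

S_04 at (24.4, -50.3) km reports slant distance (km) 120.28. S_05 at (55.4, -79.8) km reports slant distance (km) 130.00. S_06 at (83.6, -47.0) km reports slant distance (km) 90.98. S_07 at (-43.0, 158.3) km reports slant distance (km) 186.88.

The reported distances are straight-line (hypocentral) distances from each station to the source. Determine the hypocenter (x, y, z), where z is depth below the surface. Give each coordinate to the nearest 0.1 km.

Each station gives a sphere (x−x_i)² + (y−y_i)² + z² = d_i² (stations at z=0).
Subtracting the S_04 sphere from S_05 and S_06: z² cancels, leaving linear equations in x and y:
62.0 x − 59.0 y = 3879.03
118.4 x + 6.6 y = 12262.43
Solving: x ≈ 101.299, y ≈ 40.703 km (keep extra digits for the depth step; rounded: 101.3, 40.7).
Then from the S_04 sphere: z² = 120.28² − (x − 24.4)² − (y + 50.3)² with x = 101.299, y = 40.703, so z ≈ 16.501 ≈ 16.5 km.
Check against S_07 (with the unrounded solution): distance 186.88 ≈ 186.88 km. ✓

(101.3, 40.7, 16.5)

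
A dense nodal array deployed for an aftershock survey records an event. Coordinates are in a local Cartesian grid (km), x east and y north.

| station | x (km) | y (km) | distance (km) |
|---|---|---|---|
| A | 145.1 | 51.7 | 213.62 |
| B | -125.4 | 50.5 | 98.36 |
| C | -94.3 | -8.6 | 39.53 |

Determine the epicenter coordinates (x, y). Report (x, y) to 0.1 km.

(-56.3, -19.5)

Circle about each station: (x − 145.1)² + (y − 51.7)² = 213.62²; (x + 125.4)² + (y − 50.5)² = 98.36²; (x + 94.3)² + (y + 8.6)² = 39.53².
Subtracting the A equation from the B and C equations removes the quadratic terms:
-541.0 x − 2.4 y = 30507.32
-478.8 x − 120.6 y = 29310.43
Solving the 2×2 system: x ≈ -56.3, y ≈ -19.5 km.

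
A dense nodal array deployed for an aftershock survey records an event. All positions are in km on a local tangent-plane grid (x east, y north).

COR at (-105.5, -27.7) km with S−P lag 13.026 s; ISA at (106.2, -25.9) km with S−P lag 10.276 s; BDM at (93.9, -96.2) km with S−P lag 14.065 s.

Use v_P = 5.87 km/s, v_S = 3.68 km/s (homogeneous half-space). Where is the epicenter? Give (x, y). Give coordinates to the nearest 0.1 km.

Distance from S−P lag: d = Δt · v_P v_S / (v_P − v_S) = Δt · (5.87·3.68)/(5.87−3.68) ≈ 9.8637·Δt.
So d_COR = 128.49, d_ISA = 101.36, d_BDM = 138.73 km.
Circle about each station: (x + 105.5)² + (y + 27.7)² = 128.49²; (x − 106.2)² + (y + 25.9)² = 101.36²; (x − 93.9)² + (y + 96.2)² = 138.73².
Subtracting pairs of circle equations eliminates x²+y² and gives linear equations (the radical axes):
423.4 x + 3.6 y = 6287.54
398.8 x − 137.0 y = 3437.78
Solving the 2×2 system: x ≈ 14.7, y ≈ 17.7 km.

x ≈ 14.7 km, y ≈ 17.7 km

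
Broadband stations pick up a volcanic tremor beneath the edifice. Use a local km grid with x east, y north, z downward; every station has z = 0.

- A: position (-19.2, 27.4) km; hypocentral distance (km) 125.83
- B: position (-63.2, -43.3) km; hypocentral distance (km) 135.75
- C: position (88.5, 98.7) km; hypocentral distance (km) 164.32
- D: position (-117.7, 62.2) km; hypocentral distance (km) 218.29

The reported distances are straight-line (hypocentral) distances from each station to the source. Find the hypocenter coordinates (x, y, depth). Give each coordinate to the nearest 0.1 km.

Each station gives a sphere (x−x_i)² + (y−y_i)² + z² = d_i² (stations at z=0).
Subtracting the A sphere from B and C: z² cancels, leaving linear equations in x and y:
-88.0 x − 141.4 y = 2154.86
215.4 x + 142.6 y = 5286.67
Solving: x ≈ 58.900, y ≈ -51.895 km (keep extra digits for the depth step; rounded: 58.9, -51.9).
Then from the A sphere: z² = 125.83² − (x + 19.2)² − (y − 27.4)² with x = 58.900, y = -51.895, so z ≈ 58.702 ≈ 58.7 km.

(58.9, -51.9, 58.7)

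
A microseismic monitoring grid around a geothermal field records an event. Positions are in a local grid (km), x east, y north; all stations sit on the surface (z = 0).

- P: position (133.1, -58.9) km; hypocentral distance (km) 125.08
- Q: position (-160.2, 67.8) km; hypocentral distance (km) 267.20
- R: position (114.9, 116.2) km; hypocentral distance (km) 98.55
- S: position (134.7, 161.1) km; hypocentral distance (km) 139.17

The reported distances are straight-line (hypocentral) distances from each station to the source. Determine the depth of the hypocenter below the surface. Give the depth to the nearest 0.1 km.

63.7 km

Each station gives a sphere (x−x_i)² + (y−y_i)² + z² = d_i² (stations at z=0).
Subtracting the P sphere from Q and R: z² cancels, leaving linear equations in x and y:
-586.6 x + 253.4 y = -46674.77
-36.4 x + 350.2 y = 11452.53
Solving: x ≈ 98.100, y ≈ 42.899 km (keep extra digits for the depth step; rounded: 98.1, 42.9).
Then from the P sphere: z² = 125.08² − (x − 133.1)² − (y + 58.9)² with x = 98.100, y = 42.899, so z ≈ 63.694 ≈ 63.7 km.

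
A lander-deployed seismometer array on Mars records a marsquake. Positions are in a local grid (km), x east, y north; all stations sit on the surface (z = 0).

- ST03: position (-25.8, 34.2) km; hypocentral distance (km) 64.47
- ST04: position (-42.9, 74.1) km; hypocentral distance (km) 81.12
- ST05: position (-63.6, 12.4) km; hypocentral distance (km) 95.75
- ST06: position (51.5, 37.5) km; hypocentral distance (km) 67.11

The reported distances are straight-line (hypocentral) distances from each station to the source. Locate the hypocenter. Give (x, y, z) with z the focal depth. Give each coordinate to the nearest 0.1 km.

Each station gives a sphere (x−x_i)² + (y−y_i)² + z² = d_i² (stations at z=0).
Subtracting the ST03 sphere from ST04 and ST05: z² cancels, leaving linear equations in x and y:
-34.2 x + 79.8 y = 3071.87
-75.6 x − 43.6 y = -2648.24
Solving: x ≈ 10.287, y ≈ 42.903 km (keep extra digits for the depth step; rounded: 10.3, 42.9).
Then from the ST03 sphere: z² = 64.47² − (x + 25.8)² − (y − 34.2)² with x = 10.287, y = 42.903, so z ≈ 52.710 ≈ 52.7 km.

x ≈ 10.3 km, y ≈ 42.9 km, depth ≈ 52.7 km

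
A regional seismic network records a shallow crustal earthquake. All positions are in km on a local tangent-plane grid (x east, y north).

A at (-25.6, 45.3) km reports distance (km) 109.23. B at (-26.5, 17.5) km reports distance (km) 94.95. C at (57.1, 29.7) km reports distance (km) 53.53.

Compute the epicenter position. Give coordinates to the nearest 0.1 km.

59.0 km east, -23.8 km north

Circle about each station: (x + 25.6)² + (y − 45.3)² = 109.23²; (x + 26.5)² + (y − 17.5)² = 94.95²; (x − 57.1)² + (y − 29.7)² = 53.53².
Subtracting the A equation from the B and C equations removes the quadratic terms:
-1.8 x − 55.6 y = 1216.74
165.4 x − 31.2 y = 10500.78
Solving the 2×2 system: x ≈ 59.0, y ≈ -23.8 km.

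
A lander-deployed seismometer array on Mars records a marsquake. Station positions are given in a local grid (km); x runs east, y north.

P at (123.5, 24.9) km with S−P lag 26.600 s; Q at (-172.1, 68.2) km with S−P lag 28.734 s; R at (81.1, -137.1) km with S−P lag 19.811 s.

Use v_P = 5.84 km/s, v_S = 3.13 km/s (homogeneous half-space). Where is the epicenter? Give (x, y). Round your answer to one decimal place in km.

Distance from S−P lag: d = Δt · v_P v_S / (v_P − v_S) = Δt · (5.84·3.13)/(5.84−3.13) ≈ 6.7451·Δt.
So d_P = 179.42, d_Q = 193.81, d_R = 133.63 km.
Circle about each station: (x − 123.5)² + (y − 24.9)² = 179.42²; (x + 172.1)² + (y − 68.2)² = 193.81²; (x − 81.1)² + (y + 137.1)² = 133.63².
Subtracting the P equation from the Q and R equations removes the quadratic terms:
-591.2 x + 86.6 y = 13026.61
-84.8 x − 324.0 y = 23835.92
Solving the 2×2 system: x ≈ -31.6, y ≈ -65.3 km.
Check against P (with the unrounded x, y): √((x − 123.5)²+(y − 24.9)²) = 179.42 ≈ 179.42 km. ✓

(-31.6, -65.3)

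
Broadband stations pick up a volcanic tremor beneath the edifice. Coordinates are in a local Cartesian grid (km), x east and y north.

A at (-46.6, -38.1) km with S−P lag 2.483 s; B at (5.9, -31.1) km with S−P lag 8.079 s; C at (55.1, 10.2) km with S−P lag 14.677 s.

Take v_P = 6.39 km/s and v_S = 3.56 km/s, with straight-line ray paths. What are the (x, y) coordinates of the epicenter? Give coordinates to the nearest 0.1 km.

x ≈ -58.4 km, y ≈ -22.0 km

Distance from S−P lag: d = Δt · v_P v_S / (v_P − v_S) = Δt · (6.39·3.56)/(6.39−3.56) ≈ 8.0383·Δt.
So d_A = 19.96, d_B = 64.94, d_C = 117.98 km.
Circle about each station: (x + 46.6)² + (y + 38.1)² = 19.96²; (x − 5.9)² + (y + 31.1)² = 64.94²; (x − 55.1)² + (y − 10.2)² = 117.98².
Subtracting the A equation from the B and C equations removes the quadratic terms:
105.0 x + 14.0 y = -6439.95
203.4 x + 96.6 y = -14004.00
Solving the 2×2 system: x ≈ -58.4, y ≈ -22.0 km.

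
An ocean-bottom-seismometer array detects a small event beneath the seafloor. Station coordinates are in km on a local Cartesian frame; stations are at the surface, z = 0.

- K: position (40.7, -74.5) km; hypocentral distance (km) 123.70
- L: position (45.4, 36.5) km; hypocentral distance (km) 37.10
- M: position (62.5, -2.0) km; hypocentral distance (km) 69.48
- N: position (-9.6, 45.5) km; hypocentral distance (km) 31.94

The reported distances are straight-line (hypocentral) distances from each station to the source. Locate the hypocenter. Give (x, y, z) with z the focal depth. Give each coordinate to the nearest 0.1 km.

x ≈ 15.3 km, y ≈ 44.9 km, depth ≈ 20.0 km

Each station gives a sphere (x−x_i)² + (y−y_i)² + z² = d_i² (stations at z=0).
Subtracting the K sphere from L and M: z² cancels, leaving linear equations in x and y:
9.4 x + 222.0 y = 10111.95
43.6 x + 145.0 y = 7177.73
Solving: x ≈ 15.298, y ≈ 44.902 km (keep extra digits for the depth step; rounded: 15.3, 44.9).
Then from the K sphere: z² = 123.70² − (x − 40.7)² − (y + 74.5)² with x = 15.298, y = 44.902, so z ≈ 19.990 ≈ 20.0 km.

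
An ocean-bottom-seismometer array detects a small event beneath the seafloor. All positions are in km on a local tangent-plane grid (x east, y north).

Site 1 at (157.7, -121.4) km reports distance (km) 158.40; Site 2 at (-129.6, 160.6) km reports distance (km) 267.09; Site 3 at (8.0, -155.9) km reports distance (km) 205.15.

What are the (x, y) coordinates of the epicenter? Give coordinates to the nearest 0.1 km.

x ≈ 101.5 km, y ≈ 26.7 km

Circle about each station: (x − 157.7)² + (y + 121.4)² = 158.40²; (x + 129.6)² + (y − 160.6)² = 267.09²; (x − 8.0)² + (y + 155.9)² = 205.15².
Subtracting the Site 1 equation from the Site 2 and Site 3 equations removes the quadratic terms:
-574.6 x + 564.0 y = -43265.24
-299.4 x − 69.0 y = -32234.40
Solving the 2×2 system: x ≈ 101.5, y ≈ 26.7 km.
Check against Site 1 (with the unrounded x, y): √((x − 157.7)²+(y + 121.4)²) = 158.41 ≈ 158.40 km. ✓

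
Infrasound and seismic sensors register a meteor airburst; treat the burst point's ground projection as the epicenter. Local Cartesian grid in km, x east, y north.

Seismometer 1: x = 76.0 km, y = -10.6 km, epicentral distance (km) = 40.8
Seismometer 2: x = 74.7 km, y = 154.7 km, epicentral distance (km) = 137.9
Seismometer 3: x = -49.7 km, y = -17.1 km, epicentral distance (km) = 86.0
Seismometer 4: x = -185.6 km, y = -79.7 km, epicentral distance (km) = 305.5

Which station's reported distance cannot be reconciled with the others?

Solve using three stations at a time. Using Seismometer 1, Seismometer 2, Seismometer 4 (subtract circle equations pairwise → linear system) gives (x, y) ≈ (103.3, 19.8).
Distances from that point to each station vs reported:
  Seismometer 1: calculated 40.8 vs reported 40.8 → residual 0.0 km
  Seismometer 2: calculated 137.9 vs reported 137.9 → residual 0.0 km
  Seismometer 3: calculated 157.3 vs reported 86.0 → residual 71.3 km
  Seismometer 4: calculated 305.5 vs reported 305.5 → residual 0.0 km
Seismometer 1, Seismometer 2, Seismometer 4 are mutually consistent (residuals ≈ 0); Seismometer 3 is off by 71.3 km.

Seismometer 3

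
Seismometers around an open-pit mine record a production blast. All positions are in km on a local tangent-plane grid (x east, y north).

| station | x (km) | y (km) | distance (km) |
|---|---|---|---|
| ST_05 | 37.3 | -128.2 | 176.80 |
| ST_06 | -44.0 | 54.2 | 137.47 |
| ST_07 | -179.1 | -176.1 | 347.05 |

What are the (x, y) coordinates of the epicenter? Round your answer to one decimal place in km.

92.7 km east, 39.7 km north

Circle about each station: (x − 37.3)² + (y + 128.2)² = 176.80²; (x + 44.0)² + (y − 54.2)² = 137.47²; (x + 179.1)² + (y + 176.1)² = 347.05².
Subtracting the ST_05 equation from the ST_06 and ST_07 equations removes the quadratic terms:
-162.6 x + 364.8 y = -592.65
-432.8 x − 95.8 y = -43923.97
Solving the 2×2 system: x ≈ 92.7, y ≈ 39.7 km.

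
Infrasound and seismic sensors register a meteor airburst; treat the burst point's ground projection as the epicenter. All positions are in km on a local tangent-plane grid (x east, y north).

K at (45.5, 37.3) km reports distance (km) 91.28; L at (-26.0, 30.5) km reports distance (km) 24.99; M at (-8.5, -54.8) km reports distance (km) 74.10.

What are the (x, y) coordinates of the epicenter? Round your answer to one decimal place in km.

Circle about each station: (x − 45.5)² + (y − 37.3)² = 91.28²; (x + 26.0)² + (y − 30.5)² = 24.99²; (x + 8.5)² + (y + 54.8)² = 74.10².
Subtracting pairs of circle equations eliminates x²+y² and gives linear equations (the radical axes):
-143.0 x − 13.6 y = 5852.25
-108.0 x − 184.2 y = 2454.98
Solving the 2×2 system: x ≈ -42.0, y ≈ 11.3 km.
Check against K (with the unrounded x, y): √((x − 45.5)²+(y − 37.3)²) = 91.28 ≈ 91.28 km. ✓

(-42.0, 11.3)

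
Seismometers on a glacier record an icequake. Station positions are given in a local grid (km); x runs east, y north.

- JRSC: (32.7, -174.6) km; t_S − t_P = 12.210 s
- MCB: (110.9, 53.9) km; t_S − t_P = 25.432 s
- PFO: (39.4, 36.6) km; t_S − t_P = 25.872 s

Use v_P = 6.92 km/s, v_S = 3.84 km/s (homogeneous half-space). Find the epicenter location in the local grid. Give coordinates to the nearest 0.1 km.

Distance from S−P lag: d = Δt · v_P v_S / (v_P − v_S) = Δt · (6.92·3.84)/(6.92−3.84) ≈ 8.6275·Δt.
So d_JRSC = 105.34, d_MCB = 219.42, d_PFO = 223.21 km.
Circle about each station: (x − 32.7)² + (y + 174.6)² = 105.34²; (x − 110.9)² + (y − 53.9)² = 219.42²; (x − 39.4)² + (y − 36.6)² = 223.21².
Subtracting the JRSC equation from the MCB and PFO equations removes the quadratic terms:
156.4 x + 457.0 y = -53399.05
13.4 x + 422.4 y = -67388.72
Solving the 2×2 system: x ≈ 137.5, y ≈ -163.9 km.

(137.5, -163.9)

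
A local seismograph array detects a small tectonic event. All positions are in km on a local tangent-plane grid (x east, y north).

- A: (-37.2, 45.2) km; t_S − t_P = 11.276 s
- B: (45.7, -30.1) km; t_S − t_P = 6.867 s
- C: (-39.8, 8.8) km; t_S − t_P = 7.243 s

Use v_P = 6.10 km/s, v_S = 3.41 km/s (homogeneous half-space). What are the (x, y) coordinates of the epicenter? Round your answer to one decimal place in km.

x ≈ -7.0 km, y ≈ -36.6 km

Distance from S−P lag: d = Δt · v_P v_S / (v_P − v_S) = Δt · (6.10·3.41)/(6.10−3.41) ≈ 7.7327·Δt.
So d_A = 87.19, d_B = 53.10, d_C = 56.01 km.
Circle about each station: (x + 37.2)² + (y − 45.2)² = 87.19²; (x − 45.7)² + (y + 30.1)² = 53.10²; (x + 39.8)² + (y − 8.8)² = 56.01².
Subtracting pairs of circle equations eliminates x²+y² and gives linear equations (the radical axes):
165.8 x − 150.6 y = 4350.11
-5.2 x − 72.8 y = 2699.58
Solving the 2×2 system: x ≈ -7.0, y ≈ -36.6 km.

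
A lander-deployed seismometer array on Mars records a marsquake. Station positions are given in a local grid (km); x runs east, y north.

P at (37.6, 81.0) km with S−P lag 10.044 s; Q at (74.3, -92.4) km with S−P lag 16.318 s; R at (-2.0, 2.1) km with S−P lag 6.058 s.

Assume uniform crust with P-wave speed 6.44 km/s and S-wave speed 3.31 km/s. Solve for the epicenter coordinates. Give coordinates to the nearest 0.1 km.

Distance from S−P lag: d = Δt · v_P v_S / (v_P − v_S) = Δt · (6.44·3.31)/(6.44−3.31) ≈ 6.8104·Δt.
So d_P = 68.40, d_Q = 111.13, d_R = 41.26 km.
Circle about each station: (x − 37.6)² + (y − 81.0)² = 68.40²; (x − 74.3)² + (y + 92.4)² = 111.13²; (x + 2.0)² + (y − 2.1)² = 41.26².
Subtracting the P equation from the Q and R equations removes the quadratic terms:
73.4 x − 346.8 y = -1587.83
-79.2 x − 157.8 y = -4990.18
Solving the 2×2 system: x ≈ 37.9, y ≈ 12.6 km.
Check against P (with the unrounded x, y): √((x − 37.6)²+(y − 81.0)²) = 68.40 ≈ 68.40 km. ✓

37.9 km east, 12.6 km north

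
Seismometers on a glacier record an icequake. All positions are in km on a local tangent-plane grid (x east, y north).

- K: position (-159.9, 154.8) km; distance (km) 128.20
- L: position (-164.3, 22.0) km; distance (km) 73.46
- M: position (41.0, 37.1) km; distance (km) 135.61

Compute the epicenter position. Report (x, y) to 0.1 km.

Circle about each station: (x + 159.9)² + (y − 154.8)² = 128.20²; (x + 164.3)² + (y − 22.0)² = 73.46²; (x − 41.0)² + (y − 37.1)² = 135.61².
Subtracting the K equation from the L and M equations removes the quadratic terms:
-8.8 x − 265.6 y = -11013.69
401.8 x − 235.4 y = -48428.47
Solving the 2×2 system: x ≈ -94.4, y ≈ 44.6 km.
Check against K (with the unrounded x, y): √((x + 159.9)²+(y − 154.8)²) = 128.20 ≈ 128.20 km. ✓

x ≈ -94.4 km, y ≈ 44.6 km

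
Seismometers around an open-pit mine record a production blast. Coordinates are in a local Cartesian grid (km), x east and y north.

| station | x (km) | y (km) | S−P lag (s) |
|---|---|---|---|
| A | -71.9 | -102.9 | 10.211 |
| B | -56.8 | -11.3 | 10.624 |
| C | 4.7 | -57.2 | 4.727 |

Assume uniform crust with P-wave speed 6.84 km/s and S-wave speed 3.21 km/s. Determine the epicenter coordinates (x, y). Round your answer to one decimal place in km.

Distance from S−P lag: d = Δt · v_P v_S / (v_P − v_S) = Δt · (6.84·3.21)/(6.84−3.21) ≈ 6.0486·Δt.
So d_A = 61.76, d_B = 64.26, d_C = 28.59 km.
Circle about each station: (x + 71.9)² + (y + 102.9)² = 61.76²; (x + 56.8)² + (y + 11.3)² = 64.26²; (x − 4.7)² + (y + 57.2)² = 28.59².
Subtracting the A equation from the B and C equations removes the quadratic terms:
30.2 x + 183.2 y = -12719.14
153.2 x + 91.4 y = -9467.18
Solving the 2×2 system: x ≈ -22.6, y ≈ -65.7 km.

-22.6 km east, -65.7 km north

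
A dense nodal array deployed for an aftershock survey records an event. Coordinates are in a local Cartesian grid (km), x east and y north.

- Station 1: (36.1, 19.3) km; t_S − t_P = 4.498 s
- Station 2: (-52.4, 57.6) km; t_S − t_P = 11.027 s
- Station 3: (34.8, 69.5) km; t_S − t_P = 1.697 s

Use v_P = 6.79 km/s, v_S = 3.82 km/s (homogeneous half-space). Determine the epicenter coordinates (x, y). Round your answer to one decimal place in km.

(43.9, 57.8)

Distance from S−P lag: d = Δt · v_P v_S / (v_P − v_S) = Δt · (6.79·3.82)/(6.79−3.82) ≈ 8.7333·Δt.
So d_Station 1 = 39.28, d_Station 2 = 96.30, d_Station 3 = 14.82 km.
Circle about each station: (x − 36.1)² + (y − 19.3)² = 39.28²; (x + 52.4)² + (y − 57.6)² = 96.30²; (x − 34.8)² + (y − 69.5)² = 14.82².
Subtracting the Station 1 equation from the Station 2 and Station 3 equations removes the quadratic terms:
-177.0 x + 76.6 y = -3342.95
-2.6 x + 100.4 y = 5688.88
Solving the 2×2 system: x ≈ 43.9, y ≈ 57.8 km.
Check against Station 1 (with the unrounded x, y): √((x − 36.1)²+(y − 19.3)²) = 39.28 ≈ 39.28 km. ✓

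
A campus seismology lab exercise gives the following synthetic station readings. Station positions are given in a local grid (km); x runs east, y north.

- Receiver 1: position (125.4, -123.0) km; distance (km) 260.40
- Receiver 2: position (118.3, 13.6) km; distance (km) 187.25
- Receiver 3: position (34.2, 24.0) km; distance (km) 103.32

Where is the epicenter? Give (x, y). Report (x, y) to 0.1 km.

Circle about each station: (x − 125.4)² + (y + 123.0)² = 260.40²; (x − 118.3)² + (y − 13.6)² = 187.25²; (x − 34.2)² + (y − 24.0)² = 103.32².
Subtracting the Receiver 1 equation from the Receiver 2 and Receiver 3 equations removes the quadratic terms:
-14.2 x + 273.2 y = 16071.29
-182.4 x + 294.0 y = 28024.62
Solving the 2×2 system: x ≈ -64.2, y ≈ 55.5 km.

x ≈ -64.2 km, y ≈ 55.5 km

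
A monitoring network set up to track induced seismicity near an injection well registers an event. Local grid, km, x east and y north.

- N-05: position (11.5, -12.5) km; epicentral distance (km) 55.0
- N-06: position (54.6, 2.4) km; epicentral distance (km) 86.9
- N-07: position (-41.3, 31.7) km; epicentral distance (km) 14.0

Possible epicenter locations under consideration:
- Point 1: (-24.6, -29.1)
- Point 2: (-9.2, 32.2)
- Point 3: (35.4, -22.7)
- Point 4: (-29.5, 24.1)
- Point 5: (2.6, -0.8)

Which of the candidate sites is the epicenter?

For each candidate, compare |candidate − station| to the reported distance:
Point 1: residuals N-05 15.3, N-06 1.7, N-07 49.1 → max 49.1 km
Point 2: residuals N-05 5.7, N-06 16.5, N-07 18.1 → max 18.1 km
Point 3: residuals N-05 29.0, N-06 55.3, N-07 80.0 → max 80.0 km
Point 4: residuals N-05 0.0, N-06 0.0, N-07 0.0 → max 0.0 km
Point 5: residuals N-05 40.3, N-06 34.8, N-07 40.6 → max 40.6 km
Only Point 4 has all residuals ≈ 0.

Point 4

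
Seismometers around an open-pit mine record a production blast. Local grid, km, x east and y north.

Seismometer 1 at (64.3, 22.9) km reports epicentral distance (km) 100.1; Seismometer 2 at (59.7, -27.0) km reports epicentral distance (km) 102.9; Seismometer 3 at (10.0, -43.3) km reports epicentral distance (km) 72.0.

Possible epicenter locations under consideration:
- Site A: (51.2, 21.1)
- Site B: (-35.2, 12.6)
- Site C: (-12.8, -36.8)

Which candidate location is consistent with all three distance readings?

For each candidate, compare |candidate − station| to the reported distance:
Site A: residuals Seismometer 1 86.9, Seismometer 2 54.1, Seismometer 3 4.5 → max 86.9 km
Site B: residuals Seismometer 1 0.1, Seismometer 2 0.1, Seismometer 3 0.1 → max 0.1 km
Site C: residuals Seismometer 1 2.6, Seismometer 2 29.7, Seismometer 3 48.3 → max 48.3 km
Only Site B has all residuals ≈ 0.

Site B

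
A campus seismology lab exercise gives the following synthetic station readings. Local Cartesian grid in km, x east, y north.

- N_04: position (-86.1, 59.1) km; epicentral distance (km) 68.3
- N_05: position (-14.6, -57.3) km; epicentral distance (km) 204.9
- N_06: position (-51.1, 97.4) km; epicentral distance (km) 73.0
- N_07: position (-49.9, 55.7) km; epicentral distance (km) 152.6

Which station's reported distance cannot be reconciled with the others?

N_07

Solve using three stations at a time. Using N_04, N_05, N_06 (subtract circle equations pairwise → linear system) gives (x, y) ≈ (-121.2, 117.7).
Distances from that point to each station vs reported:
  N_04: calculated 68.3 vs reported 68.3 → residual 0.0 km
  N_05: calculated 204.9 vs reported 204.9 → residual 0.0 km
  N_06: calculated 73.0 vs reported 73.0 → residual 0.0 km
  N_07: calculated 94.5 vs reported 152.6 → residual 58.1 km
N_04, N_05, N_06 are mutually consistent (residuals ≈ 0); N_07 is off by 58.1 km.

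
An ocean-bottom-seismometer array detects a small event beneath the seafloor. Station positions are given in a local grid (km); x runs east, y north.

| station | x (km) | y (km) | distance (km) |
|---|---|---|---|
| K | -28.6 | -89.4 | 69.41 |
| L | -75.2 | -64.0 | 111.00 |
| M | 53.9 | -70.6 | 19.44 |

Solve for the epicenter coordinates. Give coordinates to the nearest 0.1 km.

Circle about each station: (x + 28.6)² + (y + 89.4)² = 69.41²; (x + 75.2)² + (y + 64.0)² = 111.00²; (x − 53.9)² + (y + 70.6)² = 19.44².
Subtracting the K equation from the L and M equations removes the quadratic terms:
-93.2 x + 50.8 y = -6562.53
165.0 x + 37.6 y = 3519.08
Solving the 2×2 system: x ≈ 35.8, y ≈ -63.5 km.
Check against K (with the unrounded x, y): √((x + 28.6)²+(y + 89.4)²) = 69.41 ≈ 69.41 km. ✓

x ≈ 35.8 km, y ≈ -63.5 km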